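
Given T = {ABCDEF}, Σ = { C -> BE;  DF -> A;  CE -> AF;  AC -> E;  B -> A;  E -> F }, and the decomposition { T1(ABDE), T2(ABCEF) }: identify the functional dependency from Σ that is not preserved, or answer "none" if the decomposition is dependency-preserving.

DF -> A

Check DF → A: no single fragment contains all of {ADF}, and the restricted closure of {DF} across the fragments never reaches {A}.
C → BE is preserved.
CE → AF is preserved.
AC → E is preserved.
B → A is preserved.
E → F is preserved.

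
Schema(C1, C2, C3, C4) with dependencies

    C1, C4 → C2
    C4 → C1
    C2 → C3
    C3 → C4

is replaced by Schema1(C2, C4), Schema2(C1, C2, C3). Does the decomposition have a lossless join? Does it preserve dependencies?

lossless and dependency-preserving

Lossless test: (C2)⁺ = {C1, C2, C3, C4}, which contains all of one fragment — lossless.
Dependency preservation: C1, C4 → C2; C4 → C1; C3 → C4 are not contained in any single fragment, but the restricted closure of each left-hand side across the fragments still reaches the right-hand side; the remaining FDs each lie inside some fragment. All dependencies are preserved.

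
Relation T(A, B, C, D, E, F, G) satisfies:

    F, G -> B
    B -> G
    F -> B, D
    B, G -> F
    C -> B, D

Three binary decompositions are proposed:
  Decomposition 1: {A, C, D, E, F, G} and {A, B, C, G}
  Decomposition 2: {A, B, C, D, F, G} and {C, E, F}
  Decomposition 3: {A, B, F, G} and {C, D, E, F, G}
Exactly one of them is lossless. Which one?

Decomposition 1

Decomposition 1: common = {A, C, G}, closure = {A, B, C, D, F, G} → lossless.
Decomposition 2: common = {C, F}, closure = {B, C, D, F, G} → lossy.
Decomposition 3: common = {F, G}, closure = {B, D, F, G} → lossy.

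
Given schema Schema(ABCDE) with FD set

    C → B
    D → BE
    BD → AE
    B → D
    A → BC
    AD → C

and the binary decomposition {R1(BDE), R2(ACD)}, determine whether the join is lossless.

Common attributes: R1 ∩ R2 = {D}.
Closure of {D}: D → BE applies, adding BE; BD → AE applies, adding A; A → BC applies, adding C. So (D)⁺ = {ABCDE}.
This closure contains every attribute of R1, so R1 ∩ R2 → R1. The join is lossless.

Yes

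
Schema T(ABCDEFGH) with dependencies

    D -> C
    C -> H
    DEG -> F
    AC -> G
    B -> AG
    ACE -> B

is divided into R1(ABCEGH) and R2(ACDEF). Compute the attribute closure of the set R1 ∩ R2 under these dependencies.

ABCEGH

R1 ∩ R2 = {ACE}.
C → H applies, adding H
AC → G applies, adding G
ACE → B applies, adding B
Closure: {ABCEGH}.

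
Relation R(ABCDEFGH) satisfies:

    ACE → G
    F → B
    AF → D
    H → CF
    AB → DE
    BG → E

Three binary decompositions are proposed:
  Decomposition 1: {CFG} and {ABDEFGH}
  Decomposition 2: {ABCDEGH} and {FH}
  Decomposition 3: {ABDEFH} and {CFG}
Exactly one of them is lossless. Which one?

Decomposition 2

Decomposition 1: common = {FG}, closure = {BEFG} → lossy.
Decomposition 2: common = {H}, closure = {BCFH} → lossless.
Decomposition 3: common = {F}, closure = {BF} → lossy.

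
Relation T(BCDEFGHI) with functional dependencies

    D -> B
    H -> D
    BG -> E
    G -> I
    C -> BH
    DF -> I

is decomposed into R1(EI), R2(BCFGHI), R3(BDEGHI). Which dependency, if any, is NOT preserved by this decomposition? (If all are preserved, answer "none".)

Check DF → I: no single fragment contains all of {DFI}, and the restricted closure of {DF} across the fragments never reaches {I}.
D → B is preserved.
H → D is preserved.
BG → E is preserved.
G → I is preserved.
C → BH is preserved.

DF -> I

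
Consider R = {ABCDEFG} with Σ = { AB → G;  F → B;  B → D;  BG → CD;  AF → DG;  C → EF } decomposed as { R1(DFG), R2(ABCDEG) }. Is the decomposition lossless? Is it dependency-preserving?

Lossless test: (DG)⁺ = {DG}, which is a superkey of neither fragment — lossy.
Dependency preservation: the restricted closure of {F} across the fragments never reaches {B}, so F → B cannot be enforced without a join — not preserved.

lossy and not dependency-preserving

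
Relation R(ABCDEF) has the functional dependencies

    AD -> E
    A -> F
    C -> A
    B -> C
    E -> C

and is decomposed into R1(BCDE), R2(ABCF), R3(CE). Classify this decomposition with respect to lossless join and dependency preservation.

lossless but not dependency-preserving

Lossless test (chase): Rows 1 and 2 agree on C; apply C→A and equate their A entries. Rows 1 and 3 agree on C; apply C→A and equate their A entries. Rows 1 and 2 agree on A; apply A→F and equate their F entries. Rows 1 and 3 agree on A; apply A→F and equate their F entries. Row 1 is now all distinguished symbols — the join is lossless.
Dependency preservation: the restricted closure of {AD} across the fragments never reaches {E}, so AD → E cannot be enforced without a join — not preserved.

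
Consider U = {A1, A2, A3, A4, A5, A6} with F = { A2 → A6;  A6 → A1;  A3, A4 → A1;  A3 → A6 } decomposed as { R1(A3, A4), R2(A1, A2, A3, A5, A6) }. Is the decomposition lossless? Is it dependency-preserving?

lossy but dependency-preserving

Lossless test: (A3)⁺ = {A1, A3, A6}, which is a superkey of neither fragment — lossy.
Dependency preservation: A3, A4 → A1 is not contained in any single fragment, but the restricted closure of its left-hand side across the fragments still reaches the right-hand side; the remaining FDs each lie inside some fragment. All dependencies are preserved.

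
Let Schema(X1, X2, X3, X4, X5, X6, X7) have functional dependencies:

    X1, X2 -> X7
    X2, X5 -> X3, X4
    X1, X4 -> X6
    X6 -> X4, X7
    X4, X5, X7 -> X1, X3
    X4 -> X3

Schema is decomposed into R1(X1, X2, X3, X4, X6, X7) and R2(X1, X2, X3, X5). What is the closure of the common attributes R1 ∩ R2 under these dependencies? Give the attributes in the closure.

X1, X2, X3, X7

R1 ∩ R2 = {X1, X2, X3}.
X1, X2 → X7 applies, adding X7
Closure: {X1, X2, X3, X7}.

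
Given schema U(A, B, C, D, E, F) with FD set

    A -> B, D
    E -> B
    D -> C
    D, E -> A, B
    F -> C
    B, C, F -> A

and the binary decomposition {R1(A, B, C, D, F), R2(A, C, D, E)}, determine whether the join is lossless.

Common attributes: R1 ∩ R2 = {A, C, D}.
Closure of {A, C, D}: A → B, D applies, adding B. So (A, C, D)⁺ = {A, B, C, D}.
The closure contains neither all of R1 = {A, B, C, D, F} nor all of R2 = {A, C, D, E}, so the common attributes are not a superkey of either fragment. The join is lossy.

No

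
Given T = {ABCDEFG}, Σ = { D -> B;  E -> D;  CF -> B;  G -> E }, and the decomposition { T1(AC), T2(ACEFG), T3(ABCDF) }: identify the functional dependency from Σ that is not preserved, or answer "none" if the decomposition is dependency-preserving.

Check E → D: no single fragment contains all of {DE}, and the restricted closure of {E} across the fragments never reaches {D}.
D → B is preserved.
CF → B is preserved.
G → E is preserved.

E -> D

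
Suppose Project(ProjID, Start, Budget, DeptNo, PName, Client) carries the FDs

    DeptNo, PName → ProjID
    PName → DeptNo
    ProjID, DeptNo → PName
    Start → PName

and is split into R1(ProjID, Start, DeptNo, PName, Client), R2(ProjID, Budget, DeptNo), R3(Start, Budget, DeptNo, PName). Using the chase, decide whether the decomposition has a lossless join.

Chase test. Columns are ProjID, Start, Budget, DeptNo, PName, Client; row i has aⱼ where attribute j ∈ Ri, else bᵢⱼ.
Initial tableau (one row per fragment):
  row 1: a1 a2 b13 a4 a5 a6
  row 2: a1 b22 a3 a4 b25 b26
  row 3: b31 a2 a3 a4 a5 b36
Rows 1 and 3 agree on DeptNo, PName; apply DeptNo, PName→ProjID and equate their ProjID entries.
Rows 1 and 2 agree on ProjID, DeptNo; apply ProjID, DeptNo→PName and equate their PName entries.
No row becomes fully distinguished — the join is lossy.

No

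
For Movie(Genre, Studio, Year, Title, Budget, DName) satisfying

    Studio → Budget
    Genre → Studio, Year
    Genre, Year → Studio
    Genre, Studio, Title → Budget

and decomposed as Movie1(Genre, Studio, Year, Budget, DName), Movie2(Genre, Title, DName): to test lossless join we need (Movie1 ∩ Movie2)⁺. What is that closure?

Movie1 ∩ Movie2 = {Genre, DName}.
Genre → Studio, Year applies, adding Studio, Year
Studio → Budget applies, adding Budget
Closure: {Genre, Studio, Year, Budget, DName}.

Genre, Studio, Year, Budget, DName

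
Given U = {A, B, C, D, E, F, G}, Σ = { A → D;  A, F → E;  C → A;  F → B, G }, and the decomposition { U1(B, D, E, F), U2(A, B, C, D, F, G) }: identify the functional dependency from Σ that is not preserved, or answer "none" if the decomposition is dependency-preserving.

Check A, F → E: no single fragment contains all of {A, E, F}, and the restricted closure of {A, F} across the fragments never reaches {E}.
A → D is preserved.
C → A is preserved.
F → B, G is preserved.

A, F → E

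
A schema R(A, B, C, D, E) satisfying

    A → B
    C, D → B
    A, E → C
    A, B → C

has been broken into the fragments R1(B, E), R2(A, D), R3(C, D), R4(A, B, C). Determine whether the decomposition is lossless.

No

Chase test. Columns are A, B, C, D, E; row i has aⱼ where attribute j ∈ Ri, else bᵢⱼ.
Initial tableau (one row per fragment):
  row 1: b11 a2 b13 b14 a5
  row 2: a1 b22 b23 a4 b25
  row 3: b31 b32 a3 a4 b35
  row 4: a1 a2 a3 b44 b45
Rows 2 and 4 agree on A; apply A→B and equate their B entries.
Rows 2 and 4 agree on A, B; apply A, B→C and equate their C entries.
Rows 2 and 3 agree on C, D; apply C, D→B and equate their B entries.
No row becomes fully distinguished — the join is lossy.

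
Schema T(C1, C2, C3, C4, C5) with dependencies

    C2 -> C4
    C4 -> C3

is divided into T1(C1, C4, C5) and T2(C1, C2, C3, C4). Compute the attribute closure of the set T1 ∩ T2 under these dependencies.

T1 ∩ T2 = {C1, C4}.
C4 → C3 applies, adding C3
Closure: {C1, C3, C4}.

C1, C3, C4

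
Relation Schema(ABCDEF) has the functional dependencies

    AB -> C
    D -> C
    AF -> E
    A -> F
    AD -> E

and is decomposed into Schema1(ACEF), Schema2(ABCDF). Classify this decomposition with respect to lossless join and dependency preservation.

lossless and dependency-preserving

Lossless test: (ACF)⁺ = {ACEF}, which contains all of one fragment — lossless.
Dependency preservation: AD → E is not contained in any single fragment, but the restricted closure of its left-hand side across the fragments still reaches the right-hand side; the remaining FDs each lie inside some fragment. All dependencies are preserved.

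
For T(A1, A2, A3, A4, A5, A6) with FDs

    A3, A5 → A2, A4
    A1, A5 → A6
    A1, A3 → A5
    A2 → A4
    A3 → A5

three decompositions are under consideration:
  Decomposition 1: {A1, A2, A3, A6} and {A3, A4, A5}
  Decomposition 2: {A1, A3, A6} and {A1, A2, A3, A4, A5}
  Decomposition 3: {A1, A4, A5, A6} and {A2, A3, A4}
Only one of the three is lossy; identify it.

Decomposition 1: common = {A3}, closure = {A2, A3, A4, A5} → lossless.
Decomposition 2: common = {A1, A3}, closure = {A1, A2, A3, A4, A5, A6} → lossless.
Decomposition 3: common = {A4}, closure = {A4} → lossy.

Decomposition 3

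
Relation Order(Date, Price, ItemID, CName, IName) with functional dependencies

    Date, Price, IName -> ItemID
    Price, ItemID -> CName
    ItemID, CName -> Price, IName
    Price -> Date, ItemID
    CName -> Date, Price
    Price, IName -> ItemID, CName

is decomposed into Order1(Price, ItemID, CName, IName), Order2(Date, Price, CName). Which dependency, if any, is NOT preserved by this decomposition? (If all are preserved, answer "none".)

Date, Price, IName → ItemID: restricted closure across fragments reaches ItemID.
Price, ItemID → CName lies within Order1.
ItemID, CName → Price, IName lies within Order1.
Price → Date, ItemID: restricted closure across fragments reaches Date, ItemID.
CName → Date, Price lies within Order2.
Price, IName → ItemID, CName lies within Order1.
Every dependency is enforceable on the fragments, so the decomposition is dependency-preserving.

none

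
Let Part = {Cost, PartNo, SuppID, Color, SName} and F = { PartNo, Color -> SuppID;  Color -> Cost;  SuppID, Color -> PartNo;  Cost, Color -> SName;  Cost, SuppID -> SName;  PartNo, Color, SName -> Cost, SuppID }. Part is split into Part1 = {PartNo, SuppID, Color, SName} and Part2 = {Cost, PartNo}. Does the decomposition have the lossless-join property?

No

Common attributes: Part1 ∩ Part2 = {PartNo}.
No dependency enlarges {PartNo}, so (PartNo)⁺ = {PartNo}.
The closure contains neither all of Part1 = {PartNo, SuppID, Color, SName} nor all of Part2 = {Cost, PartNo}, so the common attributes are not a superkey of either fragment. The join is lossy.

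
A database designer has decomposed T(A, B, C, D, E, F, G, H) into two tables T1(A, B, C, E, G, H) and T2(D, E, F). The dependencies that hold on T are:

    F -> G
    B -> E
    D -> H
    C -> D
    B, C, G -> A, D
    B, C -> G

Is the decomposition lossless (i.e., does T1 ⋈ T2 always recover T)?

No

Common attributes: T1 ∩ T2 = {E}.
No dependency enlarges {E}, so (E)⁺ = {E}.
The closure contains neither all of T1 = {A, B, C, E, G, H} nor all of T2 = {D, E, F}, so the common attributes are not a superkey of either fragment. The join is lossy.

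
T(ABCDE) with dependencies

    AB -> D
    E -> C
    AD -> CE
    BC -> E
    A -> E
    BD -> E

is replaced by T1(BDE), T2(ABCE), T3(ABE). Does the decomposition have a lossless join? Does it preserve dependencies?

Lossless test (chase): Rows 2 and 3 agree on AB; apply AB→D and equate their D entries. Rows 1 and 2 agree on E; apply E→C and equate their C entries. Rows 1 and 3 agree on E; apply E→C and equate their C entries. No row becomes fully distinguished — the join is lossy.
Dependency preservation: the restricted closure of {AB} across the fragments never reaches {D}, so AB → D cannot be enforced without a join — not preserved.

lossy and not dependency-preserving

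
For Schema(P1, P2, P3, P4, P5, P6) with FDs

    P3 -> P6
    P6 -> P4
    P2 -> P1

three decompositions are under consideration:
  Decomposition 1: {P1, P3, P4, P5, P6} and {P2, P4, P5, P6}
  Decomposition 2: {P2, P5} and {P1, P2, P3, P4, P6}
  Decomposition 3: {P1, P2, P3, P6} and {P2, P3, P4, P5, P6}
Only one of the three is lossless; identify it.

Decomposition 1: common = {P4, P5, P6}, closure = {P4, P5, P6} → lossy.
Decomposition 2: common = {P2}, closure = {P1, P2} → lossy.
Decomposition 3: common = {P2, P3, P6}, closure = {P1, P2, P3, P4, P6} → lossless.

Decomposition 3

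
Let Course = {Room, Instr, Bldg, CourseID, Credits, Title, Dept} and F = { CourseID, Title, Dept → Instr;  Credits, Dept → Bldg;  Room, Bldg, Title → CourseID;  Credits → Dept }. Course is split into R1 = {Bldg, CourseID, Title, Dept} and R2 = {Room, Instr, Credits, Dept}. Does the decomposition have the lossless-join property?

Common attributes: R1 ∩ R2 = {Dept}.
No dependency enlarges {Dept}, so (Dept)⁺ = {Dept}.
The closure contains neither all of R1 = {Bldg, CourseID, Title, Dept} nor all of R2 = {Room, Instr, Credits, Dept}, so the common attributes are not a superkey of either fragment. The join is lossy.

No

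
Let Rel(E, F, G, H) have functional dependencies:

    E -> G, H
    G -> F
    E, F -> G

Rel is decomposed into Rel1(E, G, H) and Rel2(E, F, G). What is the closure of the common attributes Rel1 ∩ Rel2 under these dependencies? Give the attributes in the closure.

Rel1 ∩ Rel2 = {E, G}.
E → G, H applies, adding H
G → F applies, adding F
Closure: {E, F, G, H}.

E, F, G, H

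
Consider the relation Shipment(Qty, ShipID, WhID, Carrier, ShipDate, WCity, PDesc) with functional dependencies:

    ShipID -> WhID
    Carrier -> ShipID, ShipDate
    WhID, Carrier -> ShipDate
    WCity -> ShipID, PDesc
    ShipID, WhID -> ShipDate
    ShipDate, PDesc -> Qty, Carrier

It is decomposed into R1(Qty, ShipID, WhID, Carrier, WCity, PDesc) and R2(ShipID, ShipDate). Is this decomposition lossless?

Common attributes: R1 ∩ R2 = {ShipID}.
Closure of {ShipID}: ShipID → WhID applies, adding WhID; ShipID, WhID → ShipDate applies, adding ShipDate. So (ShipID)⁺ = {ShipID, WhID, ShipDate}.
This closure contains every attribute of R2, so R1 ∩ R2 → R2. The join is lossless.

Yes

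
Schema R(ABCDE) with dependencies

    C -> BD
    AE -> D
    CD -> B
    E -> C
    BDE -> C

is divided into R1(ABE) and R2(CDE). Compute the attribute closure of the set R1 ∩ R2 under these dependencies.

BCDE

R1 ∩ R2 = {E}.
E → C applies, adding C
C → BD applies, adding BD
Closure: {BCDE}.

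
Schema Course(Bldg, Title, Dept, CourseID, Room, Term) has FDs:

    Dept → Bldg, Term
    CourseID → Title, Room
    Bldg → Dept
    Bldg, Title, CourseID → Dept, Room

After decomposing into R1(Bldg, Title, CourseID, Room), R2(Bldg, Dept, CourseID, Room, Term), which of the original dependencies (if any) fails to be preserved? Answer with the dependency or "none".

none

Dept → Bldg, Term lies within R2.
CourseID → Title, Room lies within R1.
Bldg → Dept lies within R2.
Bldg, Title, CourseID → Dept, Room: restricted closure across fragments reaches Dept, Room.
Every dependency is enforceable on the fragments, so the decomposition is dependency-preserving.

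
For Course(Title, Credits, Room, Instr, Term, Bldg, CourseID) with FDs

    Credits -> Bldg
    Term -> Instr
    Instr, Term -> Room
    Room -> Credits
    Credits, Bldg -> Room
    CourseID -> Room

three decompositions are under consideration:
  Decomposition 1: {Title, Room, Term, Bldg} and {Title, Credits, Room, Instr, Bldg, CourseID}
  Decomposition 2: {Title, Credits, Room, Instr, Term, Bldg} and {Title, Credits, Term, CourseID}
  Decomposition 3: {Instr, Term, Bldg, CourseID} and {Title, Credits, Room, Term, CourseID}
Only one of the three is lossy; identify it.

Decomposition 1: common = {Title, Room, Bldg}, closure = {Title, Credits, Room, Bldg} → lossy.
Decomposition 2: common = {Title, Credits, Term}, closure = {Title, Credits, Room, Instr, Term, Bldg} → lossless.
Decomposition 3: common = {Term, CourseID}, closure = {Credits, Room, Instr, Term, Bldg, CourseID} → lossless.

Decomposition 1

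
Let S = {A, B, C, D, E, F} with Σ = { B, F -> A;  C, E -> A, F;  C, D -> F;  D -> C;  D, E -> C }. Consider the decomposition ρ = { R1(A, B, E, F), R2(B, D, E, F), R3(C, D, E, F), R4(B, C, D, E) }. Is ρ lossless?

Chase test. Columns are A, B, C, D, E, F; row i has aⱼ where attribute j ∈ Ri, else bᵢⱼ.
Initial tableau (one row per fragment):
  row 1: a1 a2 b13 b14 a5 a6
  row 2: b21 a2 b23 a4 a5 a6
  row 3: b31 b32 a3 a4 a5 a6
  row 4: b41 a2 a3 a4 a5 b46
Rows 1 and 2 agree on B, F; apply B, F→A and equate their A entries.
Rows 3 and 4 agree on C, E; apply C, E→A, F and equate their A, F entries.
Rows 2 and 3 agree on D; apply D→C and equate their C entries.
Rows 1 and 4 agree on B, F; apply B, F→A and equate their A entries.
Row 2 is now all distinguished symbols — the join is lossless.

Yes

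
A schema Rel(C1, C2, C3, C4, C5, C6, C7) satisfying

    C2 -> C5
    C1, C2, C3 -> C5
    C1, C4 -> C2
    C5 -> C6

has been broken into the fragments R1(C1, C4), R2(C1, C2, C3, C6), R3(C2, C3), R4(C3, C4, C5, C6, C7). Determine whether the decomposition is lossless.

No

Chase test. Columns are C1, C2, C3, C4, C5, C6, C7; row i has aⱼ where attribute j ∈ Ri, else bᵢⱼ.
Initial tableau (one row per fragment):
  row 1: a1 b12 b13 a4 b15 b16 b17
  row 2: a1 a2 a3 b24 b25 a6 b27
  row 3: b31 a2 a3 b34 b35 b36 b37
  row 4: b41 b42 a3 a4 a5 a6 a7
Rows 2 and 3 agree on C2; apply C2→C5 and equate their C5 entries.
Rows 2 and 3 agree on C5; apply C5→C6 and equate their C6 entries.
No row becomes fully distinguished — the join is lossy.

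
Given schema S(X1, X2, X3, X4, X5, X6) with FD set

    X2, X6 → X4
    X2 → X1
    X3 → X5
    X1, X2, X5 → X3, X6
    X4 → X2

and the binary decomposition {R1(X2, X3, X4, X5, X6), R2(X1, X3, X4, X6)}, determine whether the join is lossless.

Common attributes: R1 ∩ R2 = {X3, X4, X6}.
Closure of {X3, X4, X6}: X3 → X5 applies, adding X5; X4 → X2 applies, adding X2; X2 → X1 applies, adding X1. So (X3, X4, X6)⁺ = {X1, X2, X3, X4, X5, X6}.
This closure contains every attribute of R1, so R1 ∩ R2 → R1. The join is lossless.

Yes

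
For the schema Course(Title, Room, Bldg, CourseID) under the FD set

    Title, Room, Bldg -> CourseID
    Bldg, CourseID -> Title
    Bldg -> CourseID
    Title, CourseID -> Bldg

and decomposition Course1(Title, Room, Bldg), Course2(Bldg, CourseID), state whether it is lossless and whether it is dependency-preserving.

lossless but not dependency-preserving

Lossless test: (Bldg)⁺ = {Title, Bldg, CourseID}, which contains all of one fragment — lossless.
Dependency preservation: the restricted closure of {Title, CourseID} across the fragments never reaches {Bldg}, so Title, CourseID → Bldg cannot be enforced without a join — not preserved.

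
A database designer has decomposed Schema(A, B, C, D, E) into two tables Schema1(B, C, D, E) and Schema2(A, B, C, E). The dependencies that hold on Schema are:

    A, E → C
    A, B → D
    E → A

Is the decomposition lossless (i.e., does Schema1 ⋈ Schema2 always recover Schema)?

Common attributes: Schema1 ∩ Schema2 = {B, C, E}.
Closure of {B, C, E}: E → A applies, adding A; A, B → D applies, adding D. So (B, C, E)⁺ = {A, B, C, D, E}.
This closure contains every attribute of Schema1, so Schema1 ∩ Schema2 → Schema1. The join is lossless.

Yes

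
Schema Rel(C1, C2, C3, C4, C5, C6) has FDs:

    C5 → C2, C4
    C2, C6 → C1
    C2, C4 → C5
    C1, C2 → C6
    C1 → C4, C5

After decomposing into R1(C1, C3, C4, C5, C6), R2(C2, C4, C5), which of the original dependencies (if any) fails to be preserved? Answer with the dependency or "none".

Check C2, C6 → C1: no single fragment contains all of {C1, C2, C6}, and the restricted closure of {C2, C6} across the fragments never reaches {C1}.
C5 → C2, C4 is preserved.
C2, C4 → C5 is preserved.
C1, C2 → C6 is preserved.
C1 → C4, C5 is preserved.

C2, C6 → C1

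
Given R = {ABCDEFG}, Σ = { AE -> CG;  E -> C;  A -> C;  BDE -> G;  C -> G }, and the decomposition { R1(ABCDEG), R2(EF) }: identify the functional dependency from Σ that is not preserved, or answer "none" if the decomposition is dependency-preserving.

AE → CG lies within R1.
E → C lies within R1.
A → C lies within R1.
BDE → G lies within R1.
C → G lies within R1.
Every dependency is enforceable on the fragments, so the decomposition is dependency-preserving.

none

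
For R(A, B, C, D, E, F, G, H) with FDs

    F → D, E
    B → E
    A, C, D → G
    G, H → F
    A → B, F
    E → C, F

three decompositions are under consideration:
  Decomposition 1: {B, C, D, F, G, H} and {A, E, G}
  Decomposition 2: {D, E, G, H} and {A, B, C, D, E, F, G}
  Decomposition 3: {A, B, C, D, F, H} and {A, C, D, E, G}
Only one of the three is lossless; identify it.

Decomposition 3

Decomposition 1: common = {G}, closure = {G} → lossy.
Decomposition 2: common = {D, E, G}, closure = {C, D, E, F, G} → lossy.
Decomposition 3: common = {A, C, D}, closure = {A, B, C, D, E, F, G} → lossless.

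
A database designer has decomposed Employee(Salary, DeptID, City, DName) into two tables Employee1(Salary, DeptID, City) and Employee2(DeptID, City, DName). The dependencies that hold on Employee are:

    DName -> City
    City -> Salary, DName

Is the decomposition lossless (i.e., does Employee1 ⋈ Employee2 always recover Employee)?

Yes

Common attributes: Employee1 ∩ Employee2 = {DeptID, City}.
Closure of {DeptID, City}: City → Salary, DName applies, adding Salary, DName. So (DeptID, City)⁺ = {Salary, DeptID, City, DName}.
This closure contains every attribute of Employee1, so Employee1 ∩ Employee2 → Employee1. The join is lossless.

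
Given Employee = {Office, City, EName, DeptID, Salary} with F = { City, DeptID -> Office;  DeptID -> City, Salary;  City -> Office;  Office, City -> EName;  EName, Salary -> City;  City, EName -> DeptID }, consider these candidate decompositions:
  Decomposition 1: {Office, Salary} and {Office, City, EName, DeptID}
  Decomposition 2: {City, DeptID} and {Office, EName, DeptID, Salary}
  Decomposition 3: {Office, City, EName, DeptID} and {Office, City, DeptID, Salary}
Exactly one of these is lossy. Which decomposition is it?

Decomposition 1

Decomposition 1: common = {Office}, closure = {Office} → lossy.
Decomposition 2: common = {DeptID}, closure = {Office, City, EName, DeptID, Salary} → lossless.
Decomposition 3: common = {Office, City, DeptID}, closure = {Office, City, EName, DeptID, Salary} → lossless.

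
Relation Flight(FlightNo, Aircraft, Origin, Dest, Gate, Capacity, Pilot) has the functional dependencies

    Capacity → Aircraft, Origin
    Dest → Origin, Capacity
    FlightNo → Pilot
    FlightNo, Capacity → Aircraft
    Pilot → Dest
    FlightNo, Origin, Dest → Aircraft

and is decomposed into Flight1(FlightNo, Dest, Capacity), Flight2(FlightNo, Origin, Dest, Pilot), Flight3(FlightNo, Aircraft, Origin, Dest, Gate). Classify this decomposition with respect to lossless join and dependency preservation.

Lossless test (chase): Rows 1 and 2 agree on Dest; apply Dest→Origin, Capacity and equate their Origin, Capacity entries. Rows 1 and 3 agree on Dest; apply Dest→Origin, Capacity and equate their Origin, Capacity entries. Rows 1 and 2 agree on FlightNo; apply FlightNo→Pilot and equate their Pilot entries. Rows 1 and 3 agree on FlightNo; apply FlightNo→Pilot and equate their Pilot entries. Rows 1 and 2 agree on FlightNo, Capacity; apply FlightNo, Capacity→Aircraft and equate their Aircraft entries. Rows 1 and 3 agree on FlightNo, Capacity; apply FlightNo, Capacity→Aircraft and equate their Aircraft entries. Row 3 is now all distinguished symbols — the join is lossless.
Dependency preservation: the restricted closure of {Capacity} across the fragments never reaches {Aircraft, Origin}, so Capacity → Aircraft, Origin cannot be enforced without a join — not preserved.

lossless but not dependency-preserving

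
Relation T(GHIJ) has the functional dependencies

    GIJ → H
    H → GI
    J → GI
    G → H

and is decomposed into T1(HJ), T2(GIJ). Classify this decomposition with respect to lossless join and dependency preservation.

lossless but not dependency-preserving

Lossless test: (J)⁺ = {GHIJ}, which contains all of one fragment — lossless.
Dependency preservation: the restricted closure of {H} across the fragments never reaches {GI}, so H → GI cannot be enforced without a join — not preserved.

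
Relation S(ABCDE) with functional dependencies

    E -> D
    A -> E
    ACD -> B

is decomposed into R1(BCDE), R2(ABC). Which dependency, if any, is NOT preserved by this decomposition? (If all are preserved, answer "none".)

Check A → E: no single fragment contains all of {AE}, and the restricted closure of {A} across the fragments never reaches {E}.
E → D is preserved.
ACD → B is preserved.

A -> E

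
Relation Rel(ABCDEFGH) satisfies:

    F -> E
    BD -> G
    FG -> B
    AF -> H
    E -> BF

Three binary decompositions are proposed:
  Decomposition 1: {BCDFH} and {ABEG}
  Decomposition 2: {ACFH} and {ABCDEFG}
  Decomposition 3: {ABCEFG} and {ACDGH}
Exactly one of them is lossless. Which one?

Decomposition 1: common = {B}, closure = {B} → lossy.
Decomposition 2: common = {ACF}, closure = {ABCEFH} → lossless.
Decomposition 3: common = {ACG}, closure = {ACG} → lossy.

Decomposition 2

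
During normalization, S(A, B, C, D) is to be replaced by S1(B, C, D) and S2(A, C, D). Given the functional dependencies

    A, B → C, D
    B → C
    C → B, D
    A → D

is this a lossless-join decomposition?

Yes

Common attributes: S1 ∩ S2 = {C, D}.
Closure of {C, D}: C → B, D applies, adding B. So (C, D)⁺ = {B, C, D}.
This closure contains every attribute of S1, so S1 ∩ S2 → S1. The join is lossless.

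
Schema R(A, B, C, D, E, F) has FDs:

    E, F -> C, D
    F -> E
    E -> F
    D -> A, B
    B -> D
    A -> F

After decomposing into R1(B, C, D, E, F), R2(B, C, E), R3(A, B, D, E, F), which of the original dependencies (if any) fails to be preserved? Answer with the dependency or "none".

none

E, F → C, D lies within R1.
F → E lies within R1.
E → F lies within R1.
D → A, B lies within R3.
B → D lies within R1.
A → F lies within R3.
Every dependency is enforceable on the fragments, so the decomposition is dependency-preserving.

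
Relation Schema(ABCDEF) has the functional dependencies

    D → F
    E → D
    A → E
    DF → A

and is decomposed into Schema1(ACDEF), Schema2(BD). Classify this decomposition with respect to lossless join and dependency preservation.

lossy but dependency-preserving

Lossless test: (D)⁺ = {ADEF}, which is a superkey of neither fragment — lossy.
Dependency preservation: every FD's attributes lie within a single fragment, so each can be enforced locally — preserved.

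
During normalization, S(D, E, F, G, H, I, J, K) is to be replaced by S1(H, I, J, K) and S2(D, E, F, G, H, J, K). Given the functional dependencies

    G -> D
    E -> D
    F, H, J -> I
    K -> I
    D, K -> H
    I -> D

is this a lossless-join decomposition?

Common attributes: S1 ∩ S2 = {H, J, K}.
Closure of {H, J, K}: K → I applies, adding I; I → D applies, adding D. So (H, J, K)⁺ = {D, H, I, J, K}.
This closure contains every attribute of S1, so S1 ∩ S2 → S1. The join is lossless.

Yes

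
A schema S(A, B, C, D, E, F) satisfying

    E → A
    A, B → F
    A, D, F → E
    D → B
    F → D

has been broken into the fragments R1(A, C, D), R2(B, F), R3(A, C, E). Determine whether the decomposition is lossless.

No

Chase test. Columns are A, B, C, D, E, F; row i has aⱼ where attribute j ∈ Ri, else bᵢⱼ.
Initial tableau (one row per fragment):
  row 1: a1 b12 a3 a4 b15 b16
  row 2: b21 a2 b23 b24 b25 a6
  row 3: a1 b32 a3 b34 a5 b36
No row becomes fully distinguished — the join is lossy.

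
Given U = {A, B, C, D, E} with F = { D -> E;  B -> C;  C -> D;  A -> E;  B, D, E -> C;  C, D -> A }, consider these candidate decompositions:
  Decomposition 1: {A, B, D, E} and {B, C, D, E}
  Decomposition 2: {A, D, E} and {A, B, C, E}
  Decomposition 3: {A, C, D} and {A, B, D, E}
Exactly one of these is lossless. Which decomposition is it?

Decomposition 1: common = {B, D, E}, closure = {A, B, C, D, E} → lossless.
Decomposition 2: common = {A, E}, closure = {A, E} → lossy.
Decomposition 3: common = {A, D}, closure = {A, D, E} → lossy.

Decomposition 1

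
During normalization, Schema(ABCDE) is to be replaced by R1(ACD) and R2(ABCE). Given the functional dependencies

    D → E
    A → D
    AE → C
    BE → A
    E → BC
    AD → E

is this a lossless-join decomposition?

Yes

Common attributes: R1 ∩ R2 = {AC}.
Closure of {AC}: A → D applies, adding D; AD → E applies, adding E; E → BC applies, adding B. So (AC)⁺ = {ABCDE}.
This closure contains every attribute of R1, so R1 ∩ R2 → R1. The join is lossless.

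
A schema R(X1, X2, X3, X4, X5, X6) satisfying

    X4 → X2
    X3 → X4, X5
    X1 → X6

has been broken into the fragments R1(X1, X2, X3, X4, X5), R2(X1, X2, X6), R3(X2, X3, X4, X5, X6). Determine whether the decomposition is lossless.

Yes

Chase test. Columns are X1, X2, X3, X4, X5, X6; row i has aⱼ where attribute j ∈ Ri, else bᵢⱼ.
Initial tableau (one row per fragment):
  row 1: a1 a2 a3 a4 a5 b16
  row 2: a1 a2 b23 b24 b25 a6
  row 3: b31 a2 a3 a4 a5 a6
Rows 1 and 2 agree on X1; apply X1→X6 and equate their X6 entries.
Row 1 is now all distinguished symbols — the join is lossless.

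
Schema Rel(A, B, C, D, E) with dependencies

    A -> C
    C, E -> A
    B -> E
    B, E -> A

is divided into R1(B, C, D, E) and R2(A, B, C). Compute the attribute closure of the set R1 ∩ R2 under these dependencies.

A, B, C, E

R1 ∩ R2 = {B, C}.
B → E applies, adding E
B, E → A applies, adding A
Closure: {A, B, C, E}.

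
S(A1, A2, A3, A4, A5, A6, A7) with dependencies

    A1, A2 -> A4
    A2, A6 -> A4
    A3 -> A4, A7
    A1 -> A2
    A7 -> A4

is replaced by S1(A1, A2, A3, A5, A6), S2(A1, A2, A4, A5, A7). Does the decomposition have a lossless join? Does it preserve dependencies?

lossy and not dependency-preserving

Lossless test: (A1, A2, A5)⁺ = {A1, A2, A4, A5}, which is a superkey of neither fragment — lossy.
Dependency preservation: the restricted closure of {A2, A6} across the fragments never reaches {A4}, so A2, A6 → A4 cannot be enforced without a join — not preserved.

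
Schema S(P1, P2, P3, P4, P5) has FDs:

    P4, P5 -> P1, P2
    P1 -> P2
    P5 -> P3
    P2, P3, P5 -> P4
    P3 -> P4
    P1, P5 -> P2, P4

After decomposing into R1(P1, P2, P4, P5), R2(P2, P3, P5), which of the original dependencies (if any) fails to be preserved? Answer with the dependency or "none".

P3 -> P4

Check P3 → P4: no single fragment contains all of {P3, P4}, and the restricted closure of {P3} across the fragments never reaches {P4}.
P4, P5 → P1, P2 is preserved.
P1 → P2 is preserved.
P5 → P3 is preserved.
P2, P3, P5 → P4 is preserved.
P1, P5 → P2, P4 is preserved.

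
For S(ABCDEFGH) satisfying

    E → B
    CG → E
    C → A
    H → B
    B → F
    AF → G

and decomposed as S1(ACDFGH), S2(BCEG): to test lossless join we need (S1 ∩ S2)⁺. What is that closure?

S1 ∩ S2 = {CG}.
CG → E applies, adding E
C → A applies, adding A
E → B applies, adding B
B → F applies, adding F
Closure: {ABCEFG}.

ABCEFG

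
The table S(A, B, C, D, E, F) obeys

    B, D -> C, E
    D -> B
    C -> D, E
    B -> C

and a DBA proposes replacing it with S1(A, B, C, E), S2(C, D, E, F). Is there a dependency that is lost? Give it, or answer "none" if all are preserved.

none

B, D → C, E: restricted closure across fragments reaches C, E.
D → B: restricted closure across fragments reaches B.
C → D, E lies within S2.
B → C lies within S1.
Every dependency is enforceable on the fragments, so the decomposition is dependency-preserving.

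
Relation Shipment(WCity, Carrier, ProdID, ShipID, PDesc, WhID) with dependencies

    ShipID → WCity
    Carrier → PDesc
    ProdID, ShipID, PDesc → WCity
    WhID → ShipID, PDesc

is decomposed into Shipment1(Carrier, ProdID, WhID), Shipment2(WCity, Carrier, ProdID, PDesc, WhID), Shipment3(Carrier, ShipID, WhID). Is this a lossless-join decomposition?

Chase test. Columns are WCity, Carrier, ProdID, ShipID, PDesc, WhID; row i has aⱼ where attribute j ∈ Shipmenti, else bᵢⱼ.
Initial tableau (one row per fragment):
  row 1: b11 a2 a3 b14 b15 a6
  row 2: a1 a2 a3 b24 a5 a6
  row 3: b31 a2 b33 a4 b35 a6
Rows 1 and 2 agree on Carrier; apply Carrier→PDesc and equate their PDesc entries.
Rows 1 and 3 agree on Carrier; apply Carrier→PDesc and equate their PDesc entries.
Rows 1 and 2 agree on WhID; apply WhID→ShipID, PDesc and equate their ShipID, PDesc entries.
Rows 1 and 3 agree on WhID; apply WhID→ShipID, PDesc and equate their ShipID, PDesc entries.
Rows 1 and 2 agree on ShipID; apply ShipID→WCity and equate their WCity entries.
Rows 1 and 3 agree on ShipID; apply ShipID→WCity and equate their WCity entries.
Row 1 is now all distinguished symbols — the join is lossless.

Yes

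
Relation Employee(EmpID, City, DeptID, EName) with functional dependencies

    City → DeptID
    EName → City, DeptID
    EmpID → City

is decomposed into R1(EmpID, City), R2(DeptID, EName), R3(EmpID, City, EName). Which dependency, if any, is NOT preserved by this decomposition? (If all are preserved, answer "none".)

City → DeptID

Check City → DeptID: no single fragment contains all of {City, DeptID}, and the restricted closure of {City} across the fragments never reaches {DeptID}.
EName → City, DeptID is preserved.
EmpID → City is preserved.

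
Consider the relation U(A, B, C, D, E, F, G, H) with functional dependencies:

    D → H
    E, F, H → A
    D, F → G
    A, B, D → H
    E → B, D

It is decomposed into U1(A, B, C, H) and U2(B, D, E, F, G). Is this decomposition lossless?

No

Common attributes: U1 ∩ U2 = {B}.
No dependency enlarges {B}, so (B)⁺ = {B}.
The closure contains neither all of U1 = {A, B, C, H} nor all of U2 = {B, D, E, F, G}, so the common attributes are not a superkey of either fragment. The join is lossy.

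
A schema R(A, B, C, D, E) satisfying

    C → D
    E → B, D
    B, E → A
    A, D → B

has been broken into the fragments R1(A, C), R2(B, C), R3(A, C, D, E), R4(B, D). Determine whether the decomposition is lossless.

Chase test. Columns are A, B, C, D, E; row i has aⱼ where attribute j ∈ Ri, else bᵢⱼ.
Initial tableau (one row per fragment):
  row 1: a1 b12 a3 b14 b15
  row 2: b21 a2 a3 b24 b25
  row 3: a1 b32 a3 a4 a5
  row 4: b41 a2 b43 a4 b45
Rows 1 and 2 agree on C; apply C→D and equate their D entries.
Rows 1 and 3 agree on C; apply C→D and equate their D entries.
Rows 1 and 3 agree on A, D; apply A, D→B and equate their B entries.
No row becomes fully distinguished — the join is lossy.

No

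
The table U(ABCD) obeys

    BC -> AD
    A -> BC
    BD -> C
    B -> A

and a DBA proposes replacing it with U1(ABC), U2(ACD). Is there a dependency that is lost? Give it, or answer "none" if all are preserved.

BC → AD: restricted closure across fragments reaches AD.
A → BC lies within U1.
BD → C: restricted closure across fragments reaches C.
B → A lies within U1.
Every dependency is enforceable on the fragments, so the decomposition is dependency-preserving.

none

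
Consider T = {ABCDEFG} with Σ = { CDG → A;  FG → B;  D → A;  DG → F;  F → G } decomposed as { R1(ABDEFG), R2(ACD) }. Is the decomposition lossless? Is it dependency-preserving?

Lossless test: (AD)⁺ = {AD}, which is a superkey of neither fragment — lossy.
Dependency preservation: CDG → A is not contained in any single fragment, but the restricted closure of its left-hand side across the fragments still reaches the right-hand side; the remaining FDs each lie inside some fragment. All dependencies are preserved.

lossy but dependency-preserving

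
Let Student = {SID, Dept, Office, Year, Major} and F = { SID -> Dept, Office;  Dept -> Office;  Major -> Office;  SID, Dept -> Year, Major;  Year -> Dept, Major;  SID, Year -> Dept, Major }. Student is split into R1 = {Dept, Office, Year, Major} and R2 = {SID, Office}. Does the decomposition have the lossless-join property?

Common attributes: R1 ∩ R2 = {Office}.
No dependency enlarges {Office}, so (Office)⁺ = {Office}.
The closure contains neither all of R1 = {Dept, Office, Year, Major} nor all of R2 = {SID, Office}, so the common attributes are not a superkey of either fragment. The join is lossy.

No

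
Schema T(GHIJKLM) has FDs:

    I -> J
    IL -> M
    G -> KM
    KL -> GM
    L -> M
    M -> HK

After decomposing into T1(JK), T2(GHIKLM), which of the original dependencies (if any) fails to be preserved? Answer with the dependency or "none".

I -> J

Check I → J: no single fragment contains all of {IJ}, and the restricted closure of {I} across the fragments never reaches {J}.
IL → M is preserved.
G → KM is preserved.
KL → GM is preserved.
L → M is preserved.
M → HK is preserved.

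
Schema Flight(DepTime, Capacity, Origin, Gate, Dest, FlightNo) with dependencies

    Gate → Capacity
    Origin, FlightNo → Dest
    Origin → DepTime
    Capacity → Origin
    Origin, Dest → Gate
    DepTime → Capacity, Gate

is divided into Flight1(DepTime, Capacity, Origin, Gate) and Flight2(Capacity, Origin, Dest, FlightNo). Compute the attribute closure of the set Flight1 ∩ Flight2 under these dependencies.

Flight1 ∩ Flight2 = {Capacity, Origin}.
Origin → DepTime applies, adding DepTime
DepTime → Capacity, Gate applies, adding Gate
Closure: {DepTime, Capacity, Origin, Gate}.

DepTime, Capacity, Origin, Gate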